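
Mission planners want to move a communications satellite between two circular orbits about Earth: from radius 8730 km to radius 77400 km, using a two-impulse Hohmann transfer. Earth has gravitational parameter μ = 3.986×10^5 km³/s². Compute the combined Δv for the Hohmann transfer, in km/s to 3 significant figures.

Δv = 3.55 km/s

Transfer-ellipse semi-major axis a_t = (r₁ + r₂)/2 = (8730 + 77400)/2 = 43065 km.
Circular speed at r₁: v₁ = √(μ/r₁) = √(3.986×10^5/8730) = 6.7571 km/s.
On the transfer ellipse at r₁, vis-viva gives v_p = √[μ(2/r₁ − 1/a_t)] = 9.0588 km/s.
First burn Δv₁ = |v_p − v₁| = 2.3017 km/s.
At r₂, v₂ = √(μ/r₂) = 2.2693 km/s.
Transfer-orbit speed at r₂: v_a = √[μ(2/r₂ − 1/a_t)] = 1.0217 km/s.
Second burn Δv₂ = |v₂ − v_a| = 1.2476 km/s.
Total Δv = Δv₁ + Δv₂ = 3.549 km/s.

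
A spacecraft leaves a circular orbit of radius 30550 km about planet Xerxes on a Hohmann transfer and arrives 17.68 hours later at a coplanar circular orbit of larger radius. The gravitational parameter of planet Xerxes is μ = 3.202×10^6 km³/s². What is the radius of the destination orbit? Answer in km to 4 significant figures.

Transfer time t = 17.68 hours = 63648 s, and t = π√(a_t³/μ).
So a_t = (μ t²/π²)^(1/3) = (3.202×10^6 × (63648)² / π²)^(1/3) = 1.0954×10^5 km.
Since a_t = (r₁ + r₂)/2, r₂ = 2a_t − r₁ = 2×1.0954×10^5 − 30550 = 1.8853×10^5 km.

r₂ = 1.885×10^5 km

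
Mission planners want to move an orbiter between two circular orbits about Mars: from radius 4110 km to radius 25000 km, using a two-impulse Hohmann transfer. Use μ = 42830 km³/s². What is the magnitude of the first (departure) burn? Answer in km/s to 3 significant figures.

Semi-major axis of the transfer orbit: a_t = (4110 + 25000)/2 = 14555 km.
Circular speed at r = 4110 km: v_c = √(μ/r) = 3.228 km/s.
Transfer-orbit speed at the same r (vis-viva, a = a_t): v_t = √[μ(2/r − 1/a_t)] = 4.231 km/s.
Δv₁ = |v_t − v_c| = |4.231 − 3.228| = 1.003 km/s.

Δv₁ = 1.00 km/s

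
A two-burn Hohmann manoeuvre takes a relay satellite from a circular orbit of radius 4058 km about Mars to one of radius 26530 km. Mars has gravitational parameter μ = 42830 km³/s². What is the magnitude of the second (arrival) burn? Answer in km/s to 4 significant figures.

Δv₂ = 0.6161 km/s

Semi-major axis of the transfer orbit: a_t = (4058 + 26530)/2 = 15294 km.
On the circular orbit at r = 26530 km, v_c = √(μ/r) = 1.2706 km/s.
Vis-viva on the transfer ellipse at r = 26530 km gives v_t = √[μ(2/r − 1/a_t)] = 0.65449 km/s.
Δv₂ = |v_t − v_c| = |0.65449 − 1.2706| = 0.6161 km/s.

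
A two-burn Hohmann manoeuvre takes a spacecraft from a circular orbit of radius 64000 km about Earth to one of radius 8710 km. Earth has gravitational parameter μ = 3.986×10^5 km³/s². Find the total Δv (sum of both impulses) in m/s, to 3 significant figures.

Δv = 3480 m/s

Semi-major axis of the transfer orbit: a_t = (64000 + 8710)/2 = 36355 km.
At r₁ the circular-orbit speed is v₁ = √(μ/r₁) = 2.496 km/s.
Transfer-orbit speed at r₁ (vis-viva equation): v_a = √[μ(2/r₁ − 1/a_t)] = 1.222 km/s.
First burn Δv₁ = |v_a − v₁| = 1.274 km/s.
At r₂, v₂ = √(μ/r₂) = 6.765 km/s.
Transfer-orbit speed at r₂: v_p = √[μ(2/r₂ − 1/a_t)] = 8.976 km/s.
Second burn Δv₂ = |v₂ − v_p| = 2.211 km/s.
Total Δv = Δv₁ + Δv₂ = 3.485 km/s.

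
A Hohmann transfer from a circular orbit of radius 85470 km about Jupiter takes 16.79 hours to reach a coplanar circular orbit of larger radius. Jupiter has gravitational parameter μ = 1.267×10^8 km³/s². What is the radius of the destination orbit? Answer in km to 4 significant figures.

r₂ = 6.358×10^5 km

Transfer time t = 16.79 hours = 60444 s, and t = π√(a_t³/μ).
So a_t = (μ t²/π²)^(1/3) = (1.267×10^8 × (60444)² / π²)^(1/3) = 3.6063×10^5 km.
Since a_t = (r₁ + r₂)/2, r₂ = 2a_t − r₁ = 2×3.6063×10^5 − 85470 = 6.3579×10^5 km.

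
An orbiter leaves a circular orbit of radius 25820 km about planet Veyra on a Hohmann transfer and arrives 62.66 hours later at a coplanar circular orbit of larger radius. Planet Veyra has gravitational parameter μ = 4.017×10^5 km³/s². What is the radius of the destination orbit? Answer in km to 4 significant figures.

r₂ = 2.291×10^5 km

Transfer time t = 62.66 hours = 2.25576×10^5 s, and t = π√(a_t³/μ).
So a_t = (μ t²/π²)^(1/3) = (4.017×10^5 × (2.25576×10^5)² / π²)^(1/3) = 1.2747×10^5 km.
Since a_t = (r₁ + r₂)/2, r₂ = 2a_t − r₁ = 2×1.2747×10^5 − 25820 = 2.2912×10^5 km.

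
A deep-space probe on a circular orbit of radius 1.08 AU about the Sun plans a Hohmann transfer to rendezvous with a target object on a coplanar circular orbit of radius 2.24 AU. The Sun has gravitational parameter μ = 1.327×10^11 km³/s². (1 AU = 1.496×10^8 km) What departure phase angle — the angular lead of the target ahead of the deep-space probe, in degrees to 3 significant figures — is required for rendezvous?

φ = 65.2°

In km: r₁ = 1.08 × 1.496×10^8 = 1.61568×10^8 km; r₂ = 2.24 × 1.496×10^8 = 3.35104×10^8 km.
The Hohmann ellipse has a_t = (r₁ + r₂)/2 = 2.48336×10^8 km.
Transfer time t = π√(a_t³/μ) = 3.375×10^7 s.
Target angular speed ω₂ = √(μ/r₂³) = 5.938×10^-8 rad/s.
Angle swept by the target during transfer: ω₂·t = 2.004 rad = 114.8°.
Arrival is 180° from departure on the ellipse, so φ = 180° − 114.8° = 65.2°.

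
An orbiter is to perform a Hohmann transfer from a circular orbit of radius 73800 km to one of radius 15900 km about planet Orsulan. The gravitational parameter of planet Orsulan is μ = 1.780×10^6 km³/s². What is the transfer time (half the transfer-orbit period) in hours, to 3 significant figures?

Transfer-ellipse semi-major axis a_t = (r₁ + r₂)/2 = (73800 + 15900)/2 = 44850 km.
By Kepler's third law the transfer-orbit period is T = 2π√(a_t³/μ), so t = T/2 = 22370 s.
Converting: 22370 s ÷ 3600 s/hour = 6.21 hours.

t = 6.21 hours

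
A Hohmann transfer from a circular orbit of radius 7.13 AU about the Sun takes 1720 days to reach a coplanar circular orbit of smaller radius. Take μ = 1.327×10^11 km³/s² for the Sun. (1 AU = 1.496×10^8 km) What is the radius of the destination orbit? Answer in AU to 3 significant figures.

In km: r₁ = 7.13 × 1.496×10^8 = 1.066648×10^9 km.
Transfer time t = 1720 days = 1.48608×10^8 s, and t = π√(a_t³/μ).
So a_t = (μ t²/π²)^(1/3) = (1.327×10^11 × (1.48608×10^8)² / π²)^(1/3) = 6.6714×10^8 km.
Since a_t = (r₁ + r₂)/2, r₂ = 2a_t − r₁ = 2×6.6714×10^8 − 1.066648×10^9 = 2.67632×10^8 km.
In AU: r₂ = 2.67632×10^8 / 1.496×10^8 = 1.79 AU.

r₂ = 1.79 AU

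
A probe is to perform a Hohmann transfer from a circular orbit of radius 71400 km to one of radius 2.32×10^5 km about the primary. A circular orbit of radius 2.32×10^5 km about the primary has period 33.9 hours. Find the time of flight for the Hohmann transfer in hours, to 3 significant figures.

t = 8.96 hours

From Kepler's third law T² = 4π²r³/μ at r = 2.32×10^5 km, T = 33.9 hours = 33.9 × 3600 s = 1.2204×10^5 s: μ = 4π²r³/T² = 3.30993×10^7 km³/s².
Semi-major axis of the transfer orbit: a_t = (71400 + 2.320×10^5)/2 = 1.517×10^5 km.
By Kepler's third law the transfer-orbit period is T = 2π√(a_t³/μ), so t = T/2 = 32260 s.
Converting: 32260 s ÷ 3600 s/hour = 8.96 hours.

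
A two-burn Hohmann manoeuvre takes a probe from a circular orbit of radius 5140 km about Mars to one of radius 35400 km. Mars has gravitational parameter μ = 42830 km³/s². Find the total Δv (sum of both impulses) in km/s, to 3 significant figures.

The Hohmann ellipse has a_t = (r₁ + r₂)/2 = 20270 km.
At r₁ the circular-orbit speed is v₁ = √(μ/r₁) = 2.88664 km/s.
On the transfer ellipse at r₁, v² = μ(2/r − 1/a) gives v_p = √[μ(2/r₁ − 1/a_t)] = 3.81476 km/s.
First burn Δv₁ = |v_p − v₁| = 0.9281 km/s.
At r₂, v₂ = √(μ/r₂) = 1.100 km/s.
Transfer-orbit speed at r₂: v_a = √[μ(2/r₂ − 1/a_t)] = 0.5539 km/s.
Second burn Δv₂ = |v₂ − v_a| = 0.5461 km/s.
Total Δv = Δv₁ + Δv₂ = 1.474 km/s.

Δv = 1.47 km/s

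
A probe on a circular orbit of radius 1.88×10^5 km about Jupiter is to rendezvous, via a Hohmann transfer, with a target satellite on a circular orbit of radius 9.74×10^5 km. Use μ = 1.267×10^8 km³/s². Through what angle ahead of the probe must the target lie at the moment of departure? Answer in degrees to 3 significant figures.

φ = 97.1°

The Hohmann ellipse has a_t = (r₁ + r₂)/2 = 5.810×10^5 km.
The half-period of the transfer ellipse is t = π√(a_t³/μ) = 1.236×10^5 s.
Target angular speed ω₂ = √(μ/r₂³) = 1.171×10^-5 rad/s.
Angle swept by the target during transfer: ω₂·t = 1.4474 rad = 82.93°.
The probe traverses 180° on the transfer ellipse, so the target must lead by 180° − 82.93° = 97.1°.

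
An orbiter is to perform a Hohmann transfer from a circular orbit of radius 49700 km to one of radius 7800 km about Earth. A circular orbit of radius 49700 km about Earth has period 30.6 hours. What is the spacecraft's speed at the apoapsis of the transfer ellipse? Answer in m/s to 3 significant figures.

v = 1480 m/s

From Kepler's third law T² = 4π²r³/μ at r = 49700 km, T = 30.6 hours = 30.6 × 3600 s = 1.1016×10^5 s: μ = 4π²r³/T² = 3.99375×10^5 km³/s².
The Hohmann ellipse has a_t = (r₁ + r₂)/2 = 28750 km.
At apoapsis, r = 49700 km.
Applying v² = μ(2/r − 1/a_t): v = 1.477 km/s.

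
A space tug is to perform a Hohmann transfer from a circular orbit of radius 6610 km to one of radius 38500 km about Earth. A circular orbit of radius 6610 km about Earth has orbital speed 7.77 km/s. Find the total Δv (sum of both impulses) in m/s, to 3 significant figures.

From the circular-orbit relation v² = μ/r at r = 6610 km: μ = v²r = (7.77)² × 6610 = 3.99065×10^5 km³/s².
Transfer-ellipse semi-major axis a_t = (r₁ + r₂)/2 = (6610 + 38500)/2 = 22555 km.
At r₁ the circular-orbit speed is v₁ = √(μ/r₁) = 7.7700 km/s.
On the transfer ellipse at r₁, v² = μ(2/r − 1/a) gives v_p = √[μ(2/r₁ − 1/a_t)] = 10.151 km/s.
First burn Δv₁ = |v_p − v₁| = 2.381 km/s.
Circular speed at r₂: v₂ = √(μ/r₂) = 3.220 km/s.
Transfer-orbit speed at r₂: v_a = √[μ(2/r₂ − 1/a_t)] = 1.743 km/s.
Second burn Δv₂ = |v₂ − v_a| = 1.477 km/s.
Total Δv = Δv₁ + Δv₂ = 3.858 km/s.

Δv = 3860 m/s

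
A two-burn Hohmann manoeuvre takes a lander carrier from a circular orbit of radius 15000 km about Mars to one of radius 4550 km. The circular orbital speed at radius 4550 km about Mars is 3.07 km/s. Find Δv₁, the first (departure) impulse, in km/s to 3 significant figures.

Δv₁ = 0.537 km/s

From the circular-orbit relation v² = μ/r at r = 4550 km: μ = v²r = (3.07)² × 4550 = 42883.3 km³/s².
Semi-major axis of the transfer orbit: a_t = (15000 + 4550)/2 = 9775 km.
On the circular orbit at r = 15000 km, v_c = √(μ/r) = 1.6908 km/s.
Transfer-orbit speed at the same r (vis-viva, a = a_t): v_t = √[μ(2/r − 1/a_t)] = 1.1536 km/s.
Δv₁ = |v_t − v_c| = |1.1536 − 1.6908| = 0.5372 km/s.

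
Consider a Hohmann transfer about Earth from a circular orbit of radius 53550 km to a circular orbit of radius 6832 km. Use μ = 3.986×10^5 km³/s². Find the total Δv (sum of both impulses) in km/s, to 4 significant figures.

Δv = 3.965 km/s

Transfer-ellipse semi-major axis a_t = (r₁ + r₂)/2 = (53550 + 6832)/2 = 30191 km.
At r₁ the circular-orbit speed is v₁ = √(μ/r₁) = 2.72828 km/s.
On the transfer ellipse at r₁, vis-viva equation gives v_a = √[μ(2/r₁ − 1/a_t)] = 1.29785 km/s.
First burn Δv₁ = |v_a − v₁| = 1.4304 km/s.
Circular speed at r₂: v₂ = √(μ/r₂) = 7.63826 km/s.
Transfer-orbit speed at r₂: v_p = √[μ(2/r₂ − 1/a_t)] = 10.1727 km/s.
Second burn Δv₂ = |v₂ − v_p| = 2.5344 km/s.
Δv = Δv₁ + Δv₂ = 1.4304 + 2.5344 = 3.965 km/s.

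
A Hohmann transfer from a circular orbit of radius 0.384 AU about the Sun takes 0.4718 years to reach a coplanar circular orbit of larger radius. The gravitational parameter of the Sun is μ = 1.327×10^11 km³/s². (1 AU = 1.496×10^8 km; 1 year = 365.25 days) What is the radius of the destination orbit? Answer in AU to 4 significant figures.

In km: r₁ = 0.384 × 1.496×10^8 = 5.74464×10^7 km.
Transfer time t = 0.4718 years × 365.25 × 86400 s = 1.488887568×10^7 s, and t = π√(a_t³/μ).
So a_t = (μ t²/π²)^(1/3) = (1.327×10^11 × (1.488887568×10^7)² / π²)^(1/3) = 1.4391×10^8 km.
Since a_t = (r₁ + r₂)/2, r₂ = 2a_t − r₁ = 2×1.4391×10^8 − 5.74464×10^7 = 2.303736×10^8 km.
In AU: r₂ = 2.303736×10^8 / 1.496×10^8 = 1.540 AU.

r₂ = 1.540 AU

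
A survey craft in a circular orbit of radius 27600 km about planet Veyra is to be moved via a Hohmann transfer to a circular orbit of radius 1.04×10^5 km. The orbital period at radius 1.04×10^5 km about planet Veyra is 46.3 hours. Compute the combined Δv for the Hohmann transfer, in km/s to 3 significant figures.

Δv = 3.34 km/s

From Kepler's third law T² = 4π²r³/μ at r = 1.04×10^5 km, T = 46.3 hours = 46.3 × 3600 s = 1.6668×10^5 s: μ = 4π²r³/T² = 1.59843×10^6 km³/s².
Transfer-ellipse semi-major axis a_t = (r₁ + r₂)/2 = (27600 + 1.040×10^5)/2 = 65800 km.
At r₁ the circular-orbit speed is v₁ = √(μ/r₁) = 7.6101 km/s.
On the transfer ellipse at r₁, vis-viva equation gives v_p = √[μ(2/r₁ − 1/a_t)] = 9.5674 km/s.
First burn Δv₁ = |v_p − v₁| = 1.9573 km/s.
At r₂, v₂ = √(μ/r₂) = 3.9204 km/s.
Transfer-orbit speed at r₂: v_a = √[μ(2/r₂ − 1/a_t)] = 2.5391 km/s.
Second burn Δv₂ = |v₂ − v_a| = 1.3813 km/s.
Total Δv = Δv₁ + Δv₂ = 3.339 km/s.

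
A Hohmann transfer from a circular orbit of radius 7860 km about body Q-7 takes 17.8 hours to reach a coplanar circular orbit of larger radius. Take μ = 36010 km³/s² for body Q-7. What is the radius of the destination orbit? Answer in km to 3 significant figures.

r₂ = 41400 km

Transfer time t = 17.8 hours = 64080 s, and t = π√(a_t³/μ).
So a_t = (μ t²/π²)^(1/3) = (36010 × (64080)² / π²)^(1/3) = 24652 km.
Since a_t = (r₁ + r₂)/2, r₂ = 2a_t − r₁ = 2×24652 − 7860 = 41444 km.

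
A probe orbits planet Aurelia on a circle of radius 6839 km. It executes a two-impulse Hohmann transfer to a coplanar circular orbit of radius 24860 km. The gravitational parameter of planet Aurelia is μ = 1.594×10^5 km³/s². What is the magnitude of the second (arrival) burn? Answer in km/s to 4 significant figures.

Δv₂ = 0.8688 km/s

The Hohmann ellipse has a_t = (r₁ + r₂)/2 = 15849.5 km.
Circular speed at r = 24860 km: v_c = √(μ/r) = 2.53217 km/s.
Transfer-orbit speed at the same r (vis-viva, a = a_t): v_t = √[μ(2/r − 1/a_t)] = 1.66334 km/s.
Δv₂ = |v_t − v_c| = |1.66334 − 2.53217| = 0.8688 km/s.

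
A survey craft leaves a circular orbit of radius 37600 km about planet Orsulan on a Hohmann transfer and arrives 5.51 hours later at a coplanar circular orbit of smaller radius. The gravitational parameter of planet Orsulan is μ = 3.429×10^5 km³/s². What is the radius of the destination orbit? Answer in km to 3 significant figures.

r₂ = 10200 km

Transfer time t = 5.51 hours = 19836 s, and t = π√(a_t³/μ).
So a_t = (μ t²/π²)^(1/3) = (3.429×10^5 × (19836)² / π²)^(1/3) = 23911 km.
Since a_t = (r₁ + r₂)/2, r₂ = 2a_t − r₁ = 2×23911 − 37600 = 10222 km.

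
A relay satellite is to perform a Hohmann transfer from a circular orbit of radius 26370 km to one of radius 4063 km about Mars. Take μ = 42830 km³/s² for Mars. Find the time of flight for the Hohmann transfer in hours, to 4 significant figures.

Transfer-ellipse semi-major axis a_t = (r₁ + r₂)/2 = (26370 + 4063)/2 = 15216.5 km.
By Kepler's third law the transfer-orbit period is T = 2π√(a_t³/μ), so t = T/2 = 28494 s.
Converting: 28494 s ÷ 3600 s/hour = 7.915 hours.

t = 7.915 hours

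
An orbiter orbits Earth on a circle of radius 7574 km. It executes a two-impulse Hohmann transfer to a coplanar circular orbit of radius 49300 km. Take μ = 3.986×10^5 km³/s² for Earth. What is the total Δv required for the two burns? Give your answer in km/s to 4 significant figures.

Δv = 3.673 km/s

The Hohmann ellipse has a_t = (r₁ + r₂)/2 = 28437 km.
At r₁ the circular-orbit speed is v₁ = √(μ/r₁) = 7.2545 km/s.
Transfer-orbit speed at r₁ (vis-viva): v_p = √[μ(2/r₁ − 1/a_t)] = 9.5519 km/s.
First burn Δv₁ = |v_p − v₁| = 2.297 km/s.
At r₂, v₂ = √(μ/r₂) = 2.843 km/s.
Transfer-orbit speed at r₂: v_a = √[μ(2/r₂ − 1/a_t)] = 1.467 km/s.
Second burn Δv₂ = |v₂ − v_a| = 1.376 km/s.
Total Δv = Δv₁ + Δv₂ = 3.673 km/s.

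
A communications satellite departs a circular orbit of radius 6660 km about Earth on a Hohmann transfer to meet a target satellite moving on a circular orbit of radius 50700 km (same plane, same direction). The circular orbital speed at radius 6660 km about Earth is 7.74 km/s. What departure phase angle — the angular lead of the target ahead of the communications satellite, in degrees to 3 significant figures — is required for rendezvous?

From the circular-orbit relation v² = μ/r at r = 6660 km: μ = v²r = (7.74)² × 6660 = 3.98985×10^5 km³/s².
Semi-major axis of the transfer orbit: a_t = (6660 + 50700)/2 = 28680 km.
The half-period of the transfer ellipse is t = π√(a_t³/μ) = 24157 s.
The target's mean motion on its circular orbit is ω₂ = √(μ/r₂³) = 5.5331×10^-5 rad/s.
Angle swept by the target during transfer: ω₂·t = 1.3366 rad = 76.58°.
The communications satellite traverses 180° on the transfer ellipse, so the target must lead by 180° − 76.58° = 103°.

φ = 103°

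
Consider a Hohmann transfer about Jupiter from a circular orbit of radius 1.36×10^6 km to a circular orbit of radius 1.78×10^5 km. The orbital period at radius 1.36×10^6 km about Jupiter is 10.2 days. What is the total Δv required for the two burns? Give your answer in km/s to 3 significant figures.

Δv = 13.9 km/s

From Kepler's third law T² = 4π²r³/μ at r = 1.36×10^6 km, T = 10.2 days = 10.2 × 86400 s = 8.8128×10^5 s: μ = 4π²r³/T² = 1.27864×10^8 km³/s².
Transfer-ellipse semi-major axis a_t = (r₁ + r₂)/2 = (1.360×10^6 + 1.780×10^5)/2 = 7.690×10^5 km.
At r₁ the circular-orbit speed is v₁ = √(μ/r₁) = 9.696 km/s.
Transfer-orbit speed at r₁ (vis-viva): v_a = √[μ(2/r₁ − 1/a_t)] = 4.665 km/s.
First burn Δv₁ = |v_a − v₁| = 5.031 km/s.
Circular speed at r₂: v₂ = √(μ/r₂) = 26.802 km/s.
Transfer-orbit speed at r₂: v_p = √[μ(2/r₂ − 1/a_t)] = 35.643 km/s.
Second burn Δv₂ = |v₂ − v_p| = 8.841 km/s.
Total Δv = Δv₁ + Δv₂ = 13.87 km/s.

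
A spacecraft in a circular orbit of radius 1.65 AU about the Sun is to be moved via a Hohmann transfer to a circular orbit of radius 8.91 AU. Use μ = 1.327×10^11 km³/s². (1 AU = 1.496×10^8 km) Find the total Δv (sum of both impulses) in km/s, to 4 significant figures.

In km: r₁ = 1.65 × 1.496×10^8 = 2.4684×10^8 km; r₂ = 8.91 × 1.496×10^8 = 1.332936×10^9 km.
Transfer-ellipse semi-major axis a_t = (r₁ + r₂)/2 = (2.4684×10^8 + 1.332936×10^9)/2 = 7.89888×10^8 km.
At r₁ the circular-orbit speed is v₁ = √(μ/r₁) = 23.186 km/s.
Transfer-orbit speed at r₁ (v² = μ(2/r − 1/a)): v_p = √[μ(2/r₁ − 1/a_t)] = 30.120 km/s.
First burn Δv₁ = |v_p − v₁| = 6.934 km/s.
At r₂, v₂ = √(μ/r₂) = 9.978 km/s.
Transfer-orbit speed at r₂: v_a = √[μ(2/r₂ − 1/a_t)] = 5.578 km/s.
Second burn Δv₂ = |v₂ − v_a| = 4.400 km/s.
Total Δv = Δv₁ + Δv₂ = 11.33 km/s.

Δv = 11.33 km/s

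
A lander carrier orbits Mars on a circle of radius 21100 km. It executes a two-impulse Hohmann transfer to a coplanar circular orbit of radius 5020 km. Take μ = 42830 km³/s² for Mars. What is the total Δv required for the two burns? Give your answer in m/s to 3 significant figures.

Transfer-ellipse semi-major axis a_t = (r₁ + r₂)/2 = (21100 + 5020)/2 = 13060 km.
At r₁ the circular-orbit speed is v₁ = √(μ/r₁) = 1.4247 km/s.
On the transfer ellipse at r₁, v² = μ(2/r − 1/a) gives v_a = √[μ(2/r₁ − 1/a_t)] = 0.88331 km/s.
First burn Δv₁ = |v_a − v₁| = 0.5414 km/s.
At r₂, v₂ = √(μ/r₂) = 2.9209 km/s.
Transfer-orbit speed at r₂: v_p = √[μ(2/r₂ − 1/a_t)] = 3.7127 km/s.
Second burn Δv₂ = |v₂ − v_p| = 0.7918 km/s.
Δv = Δv₁ + Δv₂ = 0.5414 + 0.7918 = 1.333 km/s.

Δv = 1330 m/s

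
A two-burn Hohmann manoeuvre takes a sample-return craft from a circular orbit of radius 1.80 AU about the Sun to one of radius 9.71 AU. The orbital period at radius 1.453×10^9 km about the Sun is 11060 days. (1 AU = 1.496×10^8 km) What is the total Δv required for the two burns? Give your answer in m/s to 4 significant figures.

From Kepler's third law T² = 4π²r³/μ at r = 1.453×10^9 km, T = 11060 days = 11060 × 86400 s = 9.55584×10^8 s: μ = 4π²r³/T² = 1.32623×10^11 km³/s².
In km: r₁ = 1.80 × 1.496×10^8 = 2.6928×10^8 km; r₂ = 9.71 × 1.496×10^8 = 1.452616×10^9 km.
The Hohmann ellipse has a_t = (r₁ + r₂)/2 = 8.60948×10^8 km.
Circular speed at r₁: v₁ = √(μ/r₁) = √(1.32623×10^11/2.6928×10^8) = 22.1926 km/s.
On the transfer ellipse at r₁, v² = μ(2/r − 1/a) gives v_p = √[μ(2/r₁ − 1/a_t)] = 28.8267 km/s.
First burn Δv₁ = |v_p − v₁| = 6.6341 km/s.
At r₂, v₂ = √(μ/r₂) = 9.5551 km/s.
Transfer-orbit speed at r₂: v_a = √[μ(2/r₂ − 1/a_t)] = 5.3438 km/s.
Second burn Δv₂ = |v₂ − v_a| = 4.2113 km/s.
Δv = Δv₁ + Δv₂ = 6.6341 + 4.2113 = 10.85 km/s.

Δv = 10850 m/s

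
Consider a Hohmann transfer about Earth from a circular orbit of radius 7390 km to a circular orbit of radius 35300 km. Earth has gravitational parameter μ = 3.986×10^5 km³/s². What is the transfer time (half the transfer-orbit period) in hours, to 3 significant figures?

t = 4.31 hours

Semi-major axis of the transfer orbit: a_t = (7390 + 35300)/2 = 21345 km.
Transfer time t = π√(a_t³/μ) = π√((21345)³ / 3.986×10^5) = 15520 s.
Converting: 15520 s ÷ 3600 s/hour = 4.31 hours.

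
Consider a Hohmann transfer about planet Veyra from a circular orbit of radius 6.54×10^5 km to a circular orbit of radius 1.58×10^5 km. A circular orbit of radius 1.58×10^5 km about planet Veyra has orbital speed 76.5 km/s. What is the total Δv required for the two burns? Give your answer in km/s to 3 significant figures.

From the circular-orbit relation v² = μ/r at r = 1.58×10^5 km: μ = v²r = (76.5)² × 1.58×10^5 = 9.24656×10^8 km³/s².
Transfer-ellipse semi-major axis a_t = (r₁ + r₂)/2 = (6.540×10^5 + 1.580×10^5)/2 = 4.060×10^5 km.
At r₁ the circular-orbit speed is v₁ = √(μ/r₁) = 37.601 km/s.
On the transfer ellipse at r₁, v² = μ(2/r − 1/a) gives v_a = √[μ(2/r₁ − 1/a_t)] = 23.457 km/s.
First burn Δv₁ = |v_a − v₁| = 14.144 km/s.
Circular speed at r₂: v₂ = √(μ/r₂) = 76.500 km/s.
Transfer-orbit speed at r₂: v_p = √[μ(2/r₂ − 1/a_t)] = 97.093 km/s.
Second burn Δv₂ = |v₂ − v_p| = 20.593 km/s.
Total Δv = Δv₁ + Δv₂ = 34.74 km/s.

Δv = 34.7 km/s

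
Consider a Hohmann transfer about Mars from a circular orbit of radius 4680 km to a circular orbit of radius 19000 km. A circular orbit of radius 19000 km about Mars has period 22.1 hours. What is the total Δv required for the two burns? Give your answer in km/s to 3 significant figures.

From Kepler's third law T² = 4π²r³/μ at r = 19000 km, T = 22.1 hours = 22.1 × 3600 s = 79560 s: μ = 4π²r³/T² = 42779.0 km³/s².
Transfer-ellipse semi-major axis a_t = (r₁ + r₂)/2 = (4680 + 19000)/2 = 11840 km.
At r₁ the circular-orbit speed is v₁ = √(μ/r₁) = 3.0234 km/s.
Transfer-orbit speed at r₁ (vis-viva equation): v_p = √[μ(2/r₁ − 1/a_t)] = 3.8300 km/s.
First burn Δv₁ = |v_p − v₁| = 0.8066 km/s.
At r₂, v₂ = √(μ/r₂) = 1.5005 km/s.
Transfer-orbit speed at r₂: v_a = √[μ(2/r₂ − 1/a_t)] = 0.94338 km/s.
Second burn Δv₂ = |v₂ − v_a| = 0.5571 km/s.
Δv = Δv₁ + Δv₂ = 0.8066 + 0.5571 = 1.364 km/s.

Δv = 1.36 km/s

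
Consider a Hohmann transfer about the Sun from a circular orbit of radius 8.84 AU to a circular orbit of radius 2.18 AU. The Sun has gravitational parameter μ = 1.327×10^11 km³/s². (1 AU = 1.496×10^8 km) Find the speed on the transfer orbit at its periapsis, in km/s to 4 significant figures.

v = 25.55 km/s

In km: r₁ = 8.84 × 1.496×10^8 = 1.322464×10^9 km; r₂ = 2.18 × 1.496×10^8 = 3.26128×10^8 km.
Semi-major axis of the transfer orbit: a_t = (1.322464×10^9 + 3.26128×10^8)/2 = 8.24296×10^8 km.
At periapsis, r = 3.26128×10^8 km.
Applying v² = μ(2/r − 1/a_t): v = 25.55 km/s.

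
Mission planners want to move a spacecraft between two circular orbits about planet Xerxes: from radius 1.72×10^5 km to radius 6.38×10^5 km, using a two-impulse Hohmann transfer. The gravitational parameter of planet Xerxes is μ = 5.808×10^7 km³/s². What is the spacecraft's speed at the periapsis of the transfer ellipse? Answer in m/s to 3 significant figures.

v = 23100 m/s

Semi-major axis of the transfer orbit: a_t = (1.720×10^5 + 6.380×10^5)/2 = 4.050×10^5 km.
At periapsis, r = 1.720×10^5 km.
Applying v² = μ(2/r − 1/a_t): v = 23.06 km/s.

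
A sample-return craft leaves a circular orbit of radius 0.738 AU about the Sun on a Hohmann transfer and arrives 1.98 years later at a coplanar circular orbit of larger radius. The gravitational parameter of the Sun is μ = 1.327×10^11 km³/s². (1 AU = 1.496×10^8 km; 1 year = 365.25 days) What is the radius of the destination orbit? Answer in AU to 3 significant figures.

In km: r₁ = 0.738 × 1.496×10^8 = 1.104048×10^8 km.
Transfer time t = 1.98 years × 365.25 × 86400 s = 6.2484048×10^7 s, and t = π√(a_t³/μ).
So a_t = (μ t²/π²)^(1/3) = (1.327×10^11 × (6.2484048×10^7)² / π²)^(1/3) = 3.7443×10^8 km.
Since a_t = (r₁ + r₂)/2, r₂ = 2a_t − r₁ = 2×3.7443×10^8 − 1.104048×10^8 = 6.384552×10^8 km.
In AU: r₂ = 6.384552×10^8 / 1.496×10^8 = 4.27 AU.

r₂ = 4.27 AU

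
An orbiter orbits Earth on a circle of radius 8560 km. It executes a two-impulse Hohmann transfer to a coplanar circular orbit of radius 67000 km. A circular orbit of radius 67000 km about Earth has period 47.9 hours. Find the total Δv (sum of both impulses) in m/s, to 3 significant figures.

From Kepler's third law T² = 4π²r³/μ at r = 67000 km, T = 47.9 hours = 47.9 × 3600 s = 1.7244×10^5 s: μ = 4π²r³/T² = 3.99308×10^5 km³/s².
The Hohmann ellipse has a_t = (r₁ + r₂)/2 = 37780 km.
Circular speed at r₁: v₁ = √(μ/r₁) = √(3.99308×10^5/8560) = 6.8299 km/s.
On the transfer ellipse at r₁, v² = μ(2/r − 1/a) gives v_p = √[μ(2/r₁ − 1/a_t)] = 9.0954 km/s.
First burn Δv₁ = |v_p − v₁| = 2.2655 km/s.
At r₂, v₂ = √(μ/r₂) = 2.44127 km/s.
Transfer-orbit speed at r₂: v_a = √[μ(2/r₂ − 1/a_t)] = 1.16204 km/s.
Second burn Δv₂ = |v₂ − v_a| = 1.2792 km/s.
Δv = Δv₁ + Δv₂ = 2.2655 + 1.2792 = 3.545 km/s.

Δv = 3540 m/s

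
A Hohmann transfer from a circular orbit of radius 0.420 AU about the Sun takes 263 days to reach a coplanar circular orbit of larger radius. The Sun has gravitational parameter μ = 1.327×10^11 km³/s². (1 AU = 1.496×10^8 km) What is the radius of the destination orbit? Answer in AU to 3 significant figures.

In km: r₁ = 0.420 × 1.496×10^8 = 6.2832×10^7 km.
Transfer time t = 263 days = 2.27232×10^7 s, and t = π√(a_t³/μ).
So a_t = (μ t²/π²)^(1/3) = (1.327×10^11 × (2.27232×10^7)² / π²)^(1/3) = 1.9077×10^8 km.
Since a_t = (r₁ + r₂)/2, r₂ = 2a_t − r₁ = 2×1.9077×10^8 − 6.2832×10^7 = 3.18708×10^8 km.
In AU: r₂ = 3.18708×10^8 / 1.496×10^8 = 2.13 AU.

r₂ = 2.13 AU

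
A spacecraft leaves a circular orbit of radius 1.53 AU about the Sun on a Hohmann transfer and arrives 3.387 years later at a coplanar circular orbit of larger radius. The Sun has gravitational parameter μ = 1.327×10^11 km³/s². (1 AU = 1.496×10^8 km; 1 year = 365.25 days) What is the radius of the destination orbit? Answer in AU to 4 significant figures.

In km: r₁ = 1.53 × 1.496×10^8 = 2.28888×10^8 km.
Transfer time t = 3.387 years × 365.25 × 86400 s = 1.068855912×10^8 s, and t = π√(a_t³/μ).
So a_t = (μ t²/π²)^(1/3) = (1.327×10^11 × (1.068855912×10^8)² / π²)^(1/3) = 5.3555×10^8 km.
Since a_t = (r₁ + r₂)/2, r₂ = 2a_t − r₁ = 2×5.3555×10^8 − 2.28888×10^8 = 8.42212×10^8 km.
In AU: r₂ = 8.42212×10^8 / 1.496×10^8 = 5.630 AU.

r₂ = 5.630 AU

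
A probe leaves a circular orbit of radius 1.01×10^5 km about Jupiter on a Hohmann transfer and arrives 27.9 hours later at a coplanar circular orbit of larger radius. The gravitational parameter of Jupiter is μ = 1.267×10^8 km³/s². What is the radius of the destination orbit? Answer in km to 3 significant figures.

Transfer time t = 27.9 hours = 1.0044×10^5 s, and t = π√(a_t³/μ).
So a_t = (μ t²/π²)^(1/3) = (1.267×10^8 × (1.0044×10^5)² / π²)^(1/3) = 5.0594×10^5 km.
Since a_t = (r₁ + r₂)/2, r₂ = 2a_t − r₁ = 2×5.0594×10^5 − 1.010×10^5 = 9.1088×10^5 km.

r₂ = 9.11×10^5 km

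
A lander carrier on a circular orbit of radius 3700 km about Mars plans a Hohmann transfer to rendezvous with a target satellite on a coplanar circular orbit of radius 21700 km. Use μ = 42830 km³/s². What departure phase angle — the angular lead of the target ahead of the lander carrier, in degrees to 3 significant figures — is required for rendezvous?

φ = 99.4°

The Hohmann ellipse has a_t = (r₁ + r₂)/2 = 12700 km.
Transfer time t = π√(a_t³/μ) = 21726 s.
The target's mean motion on its circular orbit is ω₂ = √(μ/r₂³) = 6.4742×10^-5 rad/s.
Angle swept by the target during transfer: ω₂·t = 1.4066 rad = 80.59°.
Arrival is 180° from departure on the ellipse, so φ = 180° − 80.59° = 99.4°.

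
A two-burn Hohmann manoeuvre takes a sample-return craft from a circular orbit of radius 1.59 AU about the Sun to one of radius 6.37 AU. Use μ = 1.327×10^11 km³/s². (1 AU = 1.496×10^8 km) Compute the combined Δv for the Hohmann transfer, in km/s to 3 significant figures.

In km: r₁ = 1.59 × 1.496×10^8 = 2.37864×10^8 km; r₂ = 6.37 × 1.496×10^8 = 9.52952×10^8 km.
The Hohmann ellipse has a_t = (r₁ + r₂)/2 = 5.95408×10^8 km.
Circular speed at r₁: v₁ = √(μ/r₁) = √(1.327×10^11/2.37864×10^8) = 23.6195 km/s.
On the transfer ellipse at r₁, v² = μ(2/r − 1/a) gives v_p = √[μ(2/r₁ − 1/a_t)] = 29.8813 km/s.
First burn Δv₁ = |v_p − v₁| = 6.262 km/s.
At r₂, v₂ = √(μ/r₂) = 11.8005 km/s.
Transfer-orbit speed at r₂: v_a = √[μ(2/r₂ − 1/a_t)] = 7.45859 km/s.
Second burn Δv₂ = |v₂ − v_a| = 4.342 km/s.
Δv = Δv₁ + Δv₂ = 6.262 + 4.342 = 10.60 km/s.

Δv = 10.6 km/s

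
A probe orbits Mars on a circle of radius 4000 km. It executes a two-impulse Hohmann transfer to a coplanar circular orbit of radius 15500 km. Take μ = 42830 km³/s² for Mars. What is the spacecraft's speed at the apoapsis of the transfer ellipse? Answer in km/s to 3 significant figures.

v = 1.06 km/s

Semi-major axis of the transfer orbit: a_t = (4000 + 15500)/2 = 9750 km.
The apoapsis of the transfer ellipse is at r = 15500 km.
From the vis-viva equation, v = √[μ(2/r − 1/a_t)] = 1.065 km/s.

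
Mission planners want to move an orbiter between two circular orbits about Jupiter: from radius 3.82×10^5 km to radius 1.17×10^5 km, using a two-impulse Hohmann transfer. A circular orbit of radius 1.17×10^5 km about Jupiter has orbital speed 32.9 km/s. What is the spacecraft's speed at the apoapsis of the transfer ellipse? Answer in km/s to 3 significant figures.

From the circular-orbit relation v² = μ/r at r = 1.17×10^5 km: μ = v²r = (32.9)² × 1.17×10^5 = 1.26642×10^8 km³/s².
Transfer-ellipse semi-major axis a_t = (r₁ + r₂)/2 = (3.820×10^5 + 1.170×10^5)/2 = 2.495×10^5 km.
At apoapsis, r = 3.820×10^5 km.
From the vis-viva equation, v = √[μ(2/r − 1/a_t)] = 12.47 km/s.

v = 12.5 km/s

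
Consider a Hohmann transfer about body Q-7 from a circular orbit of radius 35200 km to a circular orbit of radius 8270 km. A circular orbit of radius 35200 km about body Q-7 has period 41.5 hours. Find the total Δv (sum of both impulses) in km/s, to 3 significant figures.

Δv = 1.40 km/s

From Kepler's third law T² = 4π²r³/μ at r = 35200 km, T = 41.5 hours = 41.5 × 3600 s = 1.494×10^5 s: μ = 4π²r³/T² = 77141.2 km³/s².
The Hohmann ellipse has a_t = (r₁ + r₂)/2 = 21735 km.
Circular speed at r₁: v₁ = √(μ/r₁) = √(77141.2/35200) = 1.4804 km/s.
On the transfer ellipse at r₁, vis-viva equation gives v_a = √[μ(2/r₁ − 1/a_t)] = 0.91316 km/s.
First burn Δv₁ = |v_a − v₁| = 0.5672 km/s.
Circular speed at r₂: v₂ = √(μ/r₂) = 3.05415 km/s.
Transfer-orbit speed at r₂: v_p = √[μ(2/r₂ − 1/a_t)] = 3.88671 km/s.
Second burn Δv₂ = |v₂ − v_p| = 0.8326 km/s.
Total Δv = Δv₁ + Δv₂ = 1.400 km/s.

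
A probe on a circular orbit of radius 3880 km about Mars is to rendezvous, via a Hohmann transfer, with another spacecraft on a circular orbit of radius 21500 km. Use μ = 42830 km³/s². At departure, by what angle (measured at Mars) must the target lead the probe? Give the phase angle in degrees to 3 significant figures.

The Hohmann ellipse has a_t = (r₁ + r₂)/2 = 12690 km.
Transfer time t = π√(a_t³/μ) = 21700 s.
Target angular speed ω₂ = √(μ/r₂³) = 6.565×10^-5 rad/s.
Angle swept by the target during transfer: ω₂·t = 1.4246 rad = 81.62°.
The probe traverses 180° on the transfer ellipse, so the target must lead by 180° − 81.62° = 98.4°.

φ = 98.4°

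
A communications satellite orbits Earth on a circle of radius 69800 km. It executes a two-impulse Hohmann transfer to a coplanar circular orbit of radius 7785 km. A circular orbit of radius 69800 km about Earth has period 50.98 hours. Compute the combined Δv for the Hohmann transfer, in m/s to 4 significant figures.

From Kepler's third law T² = 4π²r³/μ at r = 69800 km, T = 50.98 hours = 50.98 × 3600 s = 1.83528×10^5 s: μ = 4π²r³/T² = 3.98585×10^5 km³/s².
Semi-major axis of the transfer orbit: a_t = (69800 + 7785)/2 = 38792.5 km.
Circular speed at r₁: v₁ = √(μ/r₁) = √(3.98585×10^5/69800) = 2.390 km/s.
Transfer-orbit speed at r₁ (vis-viva equation): v_a = √[μ(2/r₁ − 1/a_t)] = 1.071 km/s.
First burn Δv₁ = |v_a − v₁| = 1.319 km/s.
Circular speed at r₂: v₂ = √(μ/r₂) = 7.155 km/s.
Transfer-orbit speed at r₂: v_p = √[μ(2/r₂ − 1/a_t)] = 9.598 km/s.
Second burn Δv₂ = |v₂ − v_p| = 2.443 km/s.
Total Δv = Δv₁ + Δv₂ = 3.762 km/s.

Δv = 3762 m/s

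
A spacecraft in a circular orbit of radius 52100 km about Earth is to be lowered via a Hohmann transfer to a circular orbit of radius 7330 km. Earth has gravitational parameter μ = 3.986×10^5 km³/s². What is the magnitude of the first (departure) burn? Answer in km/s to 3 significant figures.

The Hohmann ellipse has a_t = (r₁ + r₂)/2 = 29715 km.
On the circular orbit at r = 52100 km, v_c = √(μ/r) = 2.766 km/s.
Vis-viva on the transfer ellipse at r = 52100 km gives v_t = √[μ(2/r − 1/a_t)] = 1.374 km/s.
Δv₁ = |v_t − v_c| = |1.374 − 2.766| = 1.392 km/s.

Δv₁ = 1.39 km/s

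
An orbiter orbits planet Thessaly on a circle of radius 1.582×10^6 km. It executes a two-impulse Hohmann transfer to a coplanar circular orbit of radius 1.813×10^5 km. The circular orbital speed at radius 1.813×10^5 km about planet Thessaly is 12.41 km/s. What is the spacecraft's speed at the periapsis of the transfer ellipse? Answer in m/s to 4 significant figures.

v = 16620 m/s

From the circular-orbit relation v² = μ/r at r = 1.813×10^5 km: μ = v²r = (12.41)² × 1.813×10^5 = 2.79217×10^7 km³/s².
Transfer-ellipse semi-major axis a_t = (r₁ + r₂)/2 = (1.582×10^6 + 1.813×10^5)/2 = 8.8165×10^5 km.
At periapsis, r = 1.813×10^5 km.
Vis-viva: v = √[μ(2/r − 1/a_t)] = √[2.79217×10^7 × (2/1.813×10^5 − 1/8.8165×10^5)] = 16.62 km/s.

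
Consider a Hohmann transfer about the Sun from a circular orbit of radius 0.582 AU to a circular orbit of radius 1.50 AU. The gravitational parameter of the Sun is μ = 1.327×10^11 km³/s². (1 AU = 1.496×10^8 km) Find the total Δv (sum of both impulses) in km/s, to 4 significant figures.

Δv = 13.96 km/s

In km: r₁ = 0.582 × 1.496×10^8 = 8.70672×10^7 km; r₂ = 1.50 × 1.496×10^8 = 2.244×10^8 km.
The Hohmann ellipse has a_t = (r₁ + r₂)/2 = 1.557336×10^8 km.
Circular speed at r₁: v₁ = √(μ/r₁) = √(1.327×10^11/8.70672×10^7) = 39.040 km/s.
Transfer-orbit speed at r₁ (vis-viva equation): v_p = √[μ(2/r₁ − 1/a_t)] = 46.863 km/s.
First burn Δv₁ = |v_p − v₁| = 7.823 km/s.
Circular speed at r₂: v₂ = √(μ/r₂) = 24.318 km/s.
Transfer-orbit speed at r₂: v_a = √[μ(2/r₂ − 1/a_t)] = 18.183 km/s.
Second burn Δv₂ = |v₂ − v_a| = 6.135 km/s.
Total Δv = Δv₁ + Δv₂ = 13.96 km/s.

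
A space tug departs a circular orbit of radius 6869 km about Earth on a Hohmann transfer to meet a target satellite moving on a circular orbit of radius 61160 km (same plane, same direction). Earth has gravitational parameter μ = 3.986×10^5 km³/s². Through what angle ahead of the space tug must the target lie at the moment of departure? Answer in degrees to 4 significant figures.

φ = 105.3°

Semi-major axis of the transfer orbit: a_t = (6869 + 61160)/2 = 34014.5 km.
Transfer time t = π√(a_t³/μ) = 31220 s.
The target's mean motion on its circular orbit is ω₂ = √(μ/r₂³) = 4.174×10^-5 rad/s.
Angle swept by the target during transfer: ω₂·t = 1.303 rad = 74.66°.
Arrival is 180° from departure on the ellipse, so φ = 180° − 74.66° = 105.3°.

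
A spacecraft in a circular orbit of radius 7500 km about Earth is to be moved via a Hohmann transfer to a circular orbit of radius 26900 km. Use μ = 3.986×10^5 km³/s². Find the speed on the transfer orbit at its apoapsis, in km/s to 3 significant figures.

v = 2.54 km/s

The Hohmann ellipse has a_t = (r₁ + r₂)/2 = 17200 km.
The apoapsis of the transfer ellipse is at r = 26900 km.
From the vis-viva equation, v = √[μ(2/r − 1/a_t)] = 2.542 km/s.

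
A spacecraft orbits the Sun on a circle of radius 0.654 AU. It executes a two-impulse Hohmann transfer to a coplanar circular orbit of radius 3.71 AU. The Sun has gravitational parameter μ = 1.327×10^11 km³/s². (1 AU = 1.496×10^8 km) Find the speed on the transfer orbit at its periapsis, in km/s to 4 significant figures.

v = 48.02 km/s

In km: r₁ = 0.654 × 1.496×10^8 = 9.78384×10^7 km; r₂ = 3.71 × 1.496×10^8 = 5.55016×10^8 km.
The Hohmann ellipse has a_t = (r₁ + r₂)/2 = 3.264272×10^8 km.
The periapsis of the transfer ellipse is at r = 9.78384×10^7 km.
Vis-viva: v = √[μ(2/r − 1/a_t)] = √[1.327×10^11 × (2/9.78384×10^7 − 1/3.264272×10^8)] = 48.02 km/s.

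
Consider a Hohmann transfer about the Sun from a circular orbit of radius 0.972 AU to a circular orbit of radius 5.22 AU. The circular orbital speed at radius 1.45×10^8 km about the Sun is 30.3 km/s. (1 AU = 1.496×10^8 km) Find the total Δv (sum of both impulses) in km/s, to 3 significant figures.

From the circular-orbit relation v² = μ/r at r = 1.45×10^8 km: μ = v²r = (30.3)² × 1.45×10^8 = 1.33123×10^11 km³/s².
In km: r₁ = 0.972 × 1.496×10^8 = 1.454112×10^8 km; r₂ = 5.22 × 1.496×10^8 = 7.80912×10^8 km.
The Hohmann ellipse has a_t = (r₁ + r₂)/2 = 4.631616×10^8 km.
At r₁ the circular-orbit speed is v₁ = √(μ/r₁) = 30.257 km/s.
On the transfer ellipse at r₁, vis-viva equation gives v_p = √[μ(2/r₁ − 1/a_t)] = 39.288 km/s.
First burn Δv₁ = |v_p − v₁| = 9.031 km/s.
Circular speed at r₂: v₂ = √(μ/r₂) = 13.0565 km/s.
Transfer-orbit speed at r₂: v_a = √[μ(2/r₂ − 1/a_t)] = 7.31574 km/s.
Second burn Δv₂ = |v₂ − v_a| = 5.741 km/s.
Δv = Δv₁ + Δv₂ = 9.031 + 5.741 = 14.77 km/s.

Δv = 14.8 km/s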